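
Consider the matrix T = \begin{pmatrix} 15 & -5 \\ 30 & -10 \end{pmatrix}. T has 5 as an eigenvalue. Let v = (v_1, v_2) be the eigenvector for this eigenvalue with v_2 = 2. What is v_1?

1

T − 5I = [[10, -5], [30, -15]].
Solving (T − 5I)v = 0 gives the eigenspace spanned by (1, 2).
With v_2 = 2, v = (1, 2), so v_1 = 1.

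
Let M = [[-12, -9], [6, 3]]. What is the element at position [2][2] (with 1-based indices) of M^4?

-2349

Characteristic polynomial: t^2 + 9t + 18 = (t + 3)(t + 6), so the eigenvalues are -6, -3.
t=-6: eigenvector (3, -2).
t=-3: eigenvector (1, -1).
P = [[3, 1], [-2, -1]], D = diag(-6, -3), P⁻¹ = [[1, 1], [-2, -3]].
M⁴ = P·diag(1296, 81)·P⁻¹ = [[3726, 3645], [-2430, -2349]].
The requested entry is -2349.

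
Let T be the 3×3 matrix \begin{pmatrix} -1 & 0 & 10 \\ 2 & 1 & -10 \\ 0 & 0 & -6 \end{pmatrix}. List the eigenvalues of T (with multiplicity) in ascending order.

-6, -1, 1

Characteristic polynomial: p(μ) = μ^3 + 6μ^2 - μ - 6 = (μ - 1)(μ + 1)(μ + 6).
Roots (with multiplicity): -6, -1, 1.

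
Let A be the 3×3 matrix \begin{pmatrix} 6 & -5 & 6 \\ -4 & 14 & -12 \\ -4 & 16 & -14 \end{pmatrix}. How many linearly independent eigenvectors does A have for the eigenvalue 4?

1

A − 4I = [[2, -5, 6], [-4, 10, -12], [-4, 16, -18]].
This matrix has rank 2, so its null space has dimension 3 − 2 = 1.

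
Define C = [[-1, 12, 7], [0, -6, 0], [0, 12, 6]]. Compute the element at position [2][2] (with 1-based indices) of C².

Characteristic polynomial: μ^3 + μ^2 - 36μ - 36 = (μ - 6)(μ + 1)(μ + 6), so the eigenvalues are -6, -1, 6.
μ=-1: eigenvector (1, 0, 0).
μ=6: eigenvector (1, 0, 1).
μ=-6: eigenvector (1, -1, 1).
P = [[1, 1, 1], [0, 0, -1], [0, 1, 1]], D = diag(-1, 6, -6), P⁻¹ = [[1, 0, -1], [0, 1, 1], [0, -1, 0]].
C² = P·diag(1, 36, 36)·P⁻¹ = [[1, 0, 35], [0, 36, 0], [0, 0, 36]].
The requested entry is 36.

36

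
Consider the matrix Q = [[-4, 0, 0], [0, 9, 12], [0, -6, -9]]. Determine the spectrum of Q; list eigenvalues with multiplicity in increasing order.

Characteristic polynomial: p(r) = r^3 + 4r^2 - 9r - 36 = (r - 3)(r + 3)(r + 4).
Roots (with multiplicity): -4, -3, 3.

-4, -3, 3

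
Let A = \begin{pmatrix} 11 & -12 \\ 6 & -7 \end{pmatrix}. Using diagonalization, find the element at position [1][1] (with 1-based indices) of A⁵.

Characteristic polynomial: r^2 - 4r - 5 = (r - 5)(r + 1), so the eigenvalues are -1, 5.
r=5: eigenvector (2, 1).
r=-1: eigenvector (-1, -1).
P = [[2, -1], [1, -1]], D = diag(5, -1), P⁻¹ = [[1, -1], [1, -2]].
A⁵ = P·diag(3125, -1)·P⁻¹ = [[6251, -6252], [3126, -3127]].
The requested entry is 6251.

6251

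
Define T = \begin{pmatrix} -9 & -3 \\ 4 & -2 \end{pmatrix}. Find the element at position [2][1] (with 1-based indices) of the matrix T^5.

Characteristic polynomial: s^2 + 11s + 30 = (s + 5)(s + 6), so the eigenvalues are -6, -5.
s=-6: eigenvector (1, -1).
s=-5: eigenvector (-3, 4).
P = [[1, -3], [-1, 4]], D = diag(-6, -5), P⁻¹ = [[4, 3], [1, 1]].
T⁵ = P·diag(-7776, -3125)·P⁻¹ = [[-21729, -13953], [18604, 10828]].
The requested entry is 18604.

18604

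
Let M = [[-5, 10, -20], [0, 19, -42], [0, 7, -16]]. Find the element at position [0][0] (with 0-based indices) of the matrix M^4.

Characteristic polynomial: s^3 + 2s^2 - 25s - 50 = (s - 5)(s + 2)(s + 5), so the eigenvalues are -5, -2, 5.
s=-5: eigenvector (1, 0, 0).
s=-2: eigenvector (0, 2, 1).
s=5: eigenvector (1, 3, 1).
P = [[1, 0, 1], [0, 2, 3], [0, 1, 1]], D = diag(-5, -2, 5), P⁻¹ = [[1, -1, 2], [0, -1, 3], [0, 1, -2]].
M⁴ = P·diag(625, 16, 625)·P⁻¹ = [[625, 0, 0], [0, 1843, -3654], [0, 609, -1202]].
The requested entry is 625.

625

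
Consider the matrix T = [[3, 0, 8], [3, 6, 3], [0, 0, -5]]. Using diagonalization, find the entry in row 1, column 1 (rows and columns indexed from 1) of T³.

27

Characteristic polynomial: μ^3 - 4μ^2 - 27μ + 90 = (μ - 6)(μ - 3)(μ + 5), so the eigenvalues are -5, 3, 6.
μ=-5: eigenvector (-1, 0, 1).
μ=6: eigenvector (0, 1, 0).
μ=3: eigenvector (1, -1, 0).
P = [[-1, 0, 1], [0, 1, -1], [1, 0, 0]], D = diag(-5, 6, 3), P⁻¹ = [[0, 0, 1], [1, 1, 1], [1, 0, 1]].
T³ = P·diag(-125, 216, 27)·P⁻¹ = [[27, 0, 152], [189, 216, 189], [0, 0, -125]].
The requested entry is 27.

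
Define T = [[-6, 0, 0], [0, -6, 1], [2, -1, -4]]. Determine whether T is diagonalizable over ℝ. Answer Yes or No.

Characteristic polynomial: p(r) = r^3 + 16r^2 + 85r + 150 = (r + 5)^2(r + 6).
r = -5 has algebraic multiplicity 2; rank(T + 5I) = 2, so geometric multiplicity = 1.
Geometric multiplicity < algebraic multiplicity, so T is not diagonalizable.

No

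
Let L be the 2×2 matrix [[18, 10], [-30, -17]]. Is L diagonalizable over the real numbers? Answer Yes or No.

Yes

Characteristic polynomial: p(s) = s^2 - s - 6 = (s - 3)(s + 2).
All 2 eigenvalues are distinct, so L is diagonalizable.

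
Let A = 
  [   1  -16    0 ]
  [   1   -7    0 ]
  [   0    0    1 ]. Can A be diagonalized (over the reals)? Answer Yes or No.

No

Characteristic polynomial: p(λ) = λ^3 + 5λ^2 + 3λ - 9 = (λ - 1)(λ + 3)^2.
λ = -3 has algebraic multiplicity 2; rank(A + 3I) = 2, so geometric multiplicity = 1.
Geometric multiplicity < algebraic multiplicity, so A is not diagonalizable.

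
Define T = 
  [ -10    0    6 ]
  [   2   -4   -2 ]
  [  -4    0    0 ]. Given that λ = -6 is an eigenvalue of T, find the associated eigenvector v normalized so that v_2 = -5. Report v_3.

10

T + 6I = [[-4, 0, 6], [2, 2, -2], [-4, 0, 6]].
Solving (T + 6I)v = 0 gives the eigenspace spanned by (15, -5, 10).
With v_2 = -5, v = (15, -5, 10), so v_3 = 10.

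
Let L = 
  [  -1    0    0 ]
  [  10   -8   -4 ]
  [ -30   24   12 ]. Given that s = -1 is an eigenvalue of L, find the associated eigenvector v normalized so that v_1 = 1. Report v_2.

L + 1I = [[0, 0, 0], [10, -7, -4], [-30, 24, 13]].
Solving (L + 1I)v = 0 gives the eigenspace spanned by (1, -2, 6).
With v_1 = 1, v = (1, -2, 6), so v_2 = -2.

-2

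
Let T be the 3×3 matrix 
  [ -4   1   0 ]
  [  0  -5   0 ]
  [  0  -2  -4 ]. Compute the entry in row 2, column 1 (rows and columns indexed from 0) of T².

18

Characteristic polynomial: λ^3 + 13λ^2 + 56λ + 80 = (λ + 4)^2(λ + 5), so the eigenvalues are -5, -4, -4.
λ=-4: eigenvector (1, 0, 0).
λ=-4: eigenvector (0, 0, 1).
λ=-5: eigenvector (-1, 1, 2).
P = [[1, 0, -1], [0, 0, 1], [0, 1, 2]], D = diag(-4, -4, -5), P⁻¹ = [[1, 1, 0], [0, -2, 1], [0, 1, 0]].
T² = P·diag(16, 16, 25)·P⁻¹ = [[16, -9, 0], [0, 25, 0], [0, 18, 16]].
The requested entry is 18.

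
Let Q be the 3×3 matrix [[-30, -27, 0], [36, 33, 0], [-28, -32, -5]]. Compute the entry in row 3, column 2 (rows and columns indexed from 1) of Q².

Characteristic polynomial: s^3 + 2s^2 - 33s - 90 = (s - 6)(s + 3)(s + 5), so the eigenvalues are -5, -3, 6.
s=6: eigenvector (-3, 4, -4).
s=-3: eigenvector (-1, 1, -2).
s=-5: eigenvector (0, 0, 1).
P = [[-3, -1, 0], [4, 1, 0], [-4, -2, 1]], D = diag(6, -3, -5), P⁻¹ = [[1, 1, 0], [-4, -3, 0], [-4, -2, 1]].
Q² = P·diag(36, 9, 25)·P⁻¹ = [[-72, -81, 0], [108, 117, 0], [-172, -140, 25]].
The requested entry is -140.

-140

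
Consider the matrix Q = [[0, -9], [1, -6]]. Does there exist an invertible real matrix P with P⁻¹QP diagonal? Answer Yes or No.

Characteristic polynomial: p(λ) = λ^2 + 6λ + 9 = (λ + 3)^2.
λ = -3 has algebraic multiplicity 2; rank(Q + 3I) = 1, so geometric multiplicity = 1.
Geometric multiplicity < algebraic multiplicity, so Q is not diagonalizable.

No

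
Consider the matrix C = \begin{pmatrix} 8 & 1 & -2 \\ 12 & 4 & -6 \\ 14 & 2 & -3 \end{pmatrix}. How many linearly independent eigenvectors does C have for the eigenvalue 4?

C − 4I = [[4, 1, -2], [12, 0, -6], [14, 2, -7]].
This matrix has rank 2, so its null space has dimension 3 − 2 = 1.

1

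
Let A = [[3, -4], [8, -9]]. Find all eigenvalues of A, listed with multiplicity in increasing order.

Characteristic polynomial: p(r) = r^2 + 6r + 5 = (r + 1)(r + 5).
Roots (with multiplicity): -5, -1.

-5, -1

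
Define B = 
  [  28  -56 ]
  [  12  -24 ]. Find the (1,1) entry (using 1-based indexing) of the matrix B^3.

Characteristic polynomial: λ^2 - 4λ = λ(λ - 4), so the eigenvalues are 0, 4.
λ=4: eigenvector (7, 3).
λ=0: eigenvector (2, 1).
P = [[7, 2], [3, 1]], D = diag(4, 0), P⁻¹ = [[1, -2], [-3, 7]].
B³ = P·diag(64, 0)·P⁻¹ = [[448, -896], [192, -384]].
The requested entry is 448.

448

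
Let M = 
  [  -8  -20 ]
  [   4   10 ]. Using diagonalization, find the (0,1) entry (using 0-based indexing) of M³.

-80

Characteristic polynomial: λ^2 - 2λ = λ(λ - 2), so the eigenvalues are 0, 2.
λ=2: eigenvector (-2, 1).
λ=0: eigenvector (5, -2).
P = [[-2, 5], [1, -2]], D = diag(2, 0), P⁻¹ = [[2, 5], [1, 2]].
M³ = P·diag(8, 0)·P⁻¹ = [[-32, -80], [16, 40]].
The requested entry is -80.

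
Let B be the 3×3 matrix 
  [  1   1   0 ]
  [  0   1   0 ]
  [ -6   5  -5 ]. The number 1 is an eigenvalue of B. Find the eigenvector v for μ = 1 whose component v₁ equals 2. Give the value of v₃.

B − 1I = [[0, 1, 0], [0, 0, 0], [-6, 5, -6]].
Solving (B − 1I)v = 0 gives the eigenspace spanned by (2, 0, -2).
With v₁ = 2, v = (2, 0, -2), so v₃ = -2.

-2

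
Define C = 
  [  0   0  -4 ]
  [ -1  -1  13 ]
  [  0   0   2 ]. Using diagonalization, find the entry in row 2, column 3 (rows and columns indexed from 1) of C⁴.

77

Characteristic polynomial: r^3 - r^2 - 2r = r(r - 2)(r + 1), so the eigenvalues are -1, 0, 2.
r=-1: eigenvector (0, 1, 0).
r=0: eigenvector (1, -1, 0).
r=2: eigenvector (-2, 5, 1).
P = [[0, 1, -2], [1, -1, 5], [0, 0, 1]], D = diag(-1, 0, 2), P⁻¹ = [[1, 1, -3], [1, 0, 2], [0, 0, 1]].
C⁴ = P·diag(1, 0, 16)·P⁻¹ = [[0, 0, -32], [1, 1, 77], [0, 0, 16]].
The requested entry is 77.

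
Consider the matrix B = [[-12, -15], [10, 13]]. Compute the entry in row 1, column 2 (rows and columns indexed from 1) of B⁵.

-825

Characteristic polynomial: λ^2 - λ - 6 = (λ - 3)(λ + 2), so the eigenvalues are -2, 3.
λ=3: eigenvector (1, -1).
λ=-2: eigenvector (3, -2).
P = [[1, 3], [-1, -2]], D = diag(3, -2), P⁻¹ = [[-2, -3], [1, 1]].
B⁵ = P·diag(243, -32)·P⁻¹ = [[-582, -825], [550, 793]].
The requested entry is -825.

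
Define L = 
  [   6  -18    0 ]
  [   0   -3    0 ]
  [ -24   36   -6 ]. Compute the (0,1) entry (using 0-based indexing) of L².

Characteristic polynomial: t^3 + 3t^2 - 36t - 108 = (t - 6)(t + 3)(t + 6), so the eigenvalues are -6, -3, 6.
t=6: eigenvector (1, 0, -2).
t=-6: eigenvector (0, 0, 1).
t=-3: eigenvector (2, 1, -4).
P = [[1, 0, 2], [0, 0, 1], [-2, 1, -4]], D = diag(6, -6, -3), P⁻¹ = [[1, -2, 0], [2, 0, 1], [0, 1, 0]].
L² = P·diag(36, 36, 9)·P⁻¹ = [[36, -54, 0], [0, 9, 0], [0, 108, 36]].
The requested entry is -54.

-54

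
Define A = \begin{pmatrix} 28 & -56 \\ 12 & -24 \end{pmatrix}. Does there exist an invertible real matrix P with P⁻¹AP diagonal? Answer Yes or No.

Yes

Characteristic polynomial: p(μ) = μ^2 - 4μ = μ(μ - 4).
All 2 eigenvalues are distinct, so A is diagonalizable.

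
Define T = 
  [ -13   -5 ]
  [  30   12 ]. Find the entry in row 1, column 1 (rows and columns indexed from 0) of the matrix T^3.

Characteristic polynomial: r^2 + r - 6 = (r - 2)(r + 3), so the eigenvalues are -3, 2.
r=-3: eigenvector (-1, 2).
r=2: eigenvector (1, -3).
P = [[-1, 1], [2, -3]], D = diag(-3, 2), P⁻¹ = [[-3, -1], [-2, -1]].
T³ = P·diag(-27, 8)·P⁻¹ = [[-97, -35], [210, 78]].
The requested entry is 78.

78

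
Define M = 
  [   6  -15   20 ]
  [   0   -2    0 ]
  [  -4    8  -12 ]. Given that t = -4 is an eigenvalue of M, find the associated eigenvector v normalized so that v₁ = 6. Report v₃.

-3

M + 4I = [[10, -15, 20], [0, 2, 0], [-4, 8, -8]].
Solving (M + 4I)v = 0 gives the eigenspace spanned by (6, 0, -3).
With v₁ = 6, v = (6, 0, -3), so v₃ = -3.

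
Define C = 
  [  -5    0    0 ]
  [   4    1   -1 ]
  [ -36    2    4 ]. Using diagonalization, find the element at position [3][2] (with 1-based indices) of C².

10

Characteristic polynomial: r^3 - 19r + 30 = (r - 3)(r - 2)(r + 5), so the eigenvalues are -5, 2, 3.
r=-5: eigenvector (1, 0, 4).
r=3: eigenvector (0, -1, 2).
r=2: eigenvector (0, -1, 1).
P = [[1, 0, 0], [0, -1, -1], [4, 2, 1]], D = diag(-5, 3, 2), P⁻¹ = [[1, 0, 0], [-4, 1, 1], [4, -2, -1]].
C² = P·diag(25, 9, 4)·P⁻¹ = [[25, 0, 0], [20, -1, -5], [44, 10, 14]].
The requested entry is 10.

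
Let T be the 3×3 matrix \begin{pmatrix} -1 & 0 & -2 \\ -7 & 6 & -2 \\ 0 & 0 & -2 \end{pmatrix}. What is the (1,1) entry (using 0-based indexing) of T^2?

Characteristic polynomial: s^3 - 3s^2 - 16s - 12 = (s - 6)(s + 1)(s + 2), so the eigenvalues are -2, -1, 6.
s=-2: eigenvector (2, 2, 1).
s=6: eigenvector (0, 1, 0).
s=-1: eigenvector (1, 1, 0).
P = [[2, 0, 1], [2, 1, 1], [1, 0, 0]], D = diag(-2, 6, -1), P⁻¹ = [[0, 0, 1], [-1, 1, 0], [1, 0, -2]].
T² = P·diag(4, 36, 1)·P⁻¹ = [[1, 0, 6], [-35, 36, 6], [0, 0, 4]].
The requested entry is 36.

36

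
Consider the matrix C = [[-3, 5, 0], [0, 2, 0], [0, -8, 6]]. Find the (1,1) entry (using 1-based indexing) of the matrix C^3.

Characteristic polynomial: t^3 - 5t^2 - 12t + 36 = (t - 6)(t - 2)(t + 3), so the eigenvalues are -3, 2, 6.
t=-3: eigenvector (1, 0, 0).
t=2: eigenvector (1, 1, 2).
t=6: eigenvector (0, 0, 1).
P = [[1, 1, 0], [0, 1, 0], [0, 2, 1]], D = diag(-3, 2, 6), P⁻¹ = [[1, -1, 0], [0, 1, 0], [0, -2, 1]].
C³ = P·diag(-27, 8, 216)·P⁻¹ = [[-27, 35, 0], [0, 8, 0], [0, -416, 216]].
The requested entry is -27.

-27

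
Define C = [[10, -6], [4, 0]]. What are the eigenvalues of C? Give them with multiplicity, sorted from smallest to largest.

4, 6

Characteristic polynomial: p(s) = s^2 - 10s + 24 = (s - 6)(s - 4).
Roots (with multiplicity): 4, 6.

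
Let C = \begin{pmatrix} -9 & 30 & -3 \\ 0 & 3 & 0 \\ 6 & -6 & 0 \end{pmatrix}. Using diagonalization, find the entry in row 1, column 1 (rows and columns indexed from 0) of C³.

27

Characteristic polynomial: t^3 + 6t^2 - 9t - 54 = (t - 3)(t + 3)(t + 6), so the eigenvalues are -6, -3, 3.
t=-6: eigenvector (1, 0, -1).
t=3: eigenvector (2, 1, 2).
t=-3: eigenvector (-1, 0, 2).
P = [[1, 2, -1], [0, 1, 0], [-1, 2, 2]], D = diag(-6, 3, -3), P⁻¹ = [[2, -6, 1], [0, 1, 0], [1, -4, 1]].
C³ = P·diag(-216, 27, -27)·P⁻¹ = [[-405, 1242, -189], [0, 27, 0], [378, -1026, 162]].
The requested entry is 27.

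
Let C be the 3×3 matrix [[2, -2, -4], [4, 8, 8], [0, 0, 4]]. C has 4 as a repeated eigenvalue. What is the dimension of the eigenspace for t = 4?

2

C − 4I = [[-2, -2, -4], [4, 4, 8], [0, 0, 0]].
This matrix has rank 1, so its null space has dimension 3 − 1 = 2.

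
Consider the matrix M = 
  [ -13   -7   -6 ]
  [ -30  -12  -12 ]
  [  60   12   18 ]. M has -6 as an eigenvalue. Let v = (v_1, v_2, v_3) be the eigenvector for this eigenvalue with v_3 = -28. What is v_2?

16

M + 6I = [[-7, -7, -6], [-30, -6, -12], [60, 12, 24]].
Solving (M + 6I)v = 0 gives the eigenspace spanned by (8, 16, -28).
With v_3 = -28, v = (8, 16, -28), so v_2 = 16.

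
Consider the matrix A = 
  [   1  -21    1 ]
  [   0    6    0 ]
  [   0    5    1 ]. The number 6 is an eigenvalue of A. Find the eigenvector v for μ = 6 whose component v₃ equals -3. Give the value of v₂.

-3

A − 6I = [[-5, -21, 1], [0, 0, 0], [0, 5, -5]].
Solving (A − 6I)v = 0 gives the eigenspace spanned by (12, -3, -3).
With v₃ = -3, v = (12, -3, -3), so v₂ = -3.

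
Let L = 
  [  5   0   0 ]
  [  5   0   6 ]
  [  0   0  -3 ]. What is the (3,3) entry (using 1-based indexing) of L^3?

-27

Characteristic polynomial: μ^3 - 2μ^2 - 15μ = μ(μ - 5)(μ + 3), so the eigenvalues are -3, 0, 5.
μ=5: eigenvector (1, 1, 0).
μ=0: eigenvector (0, 1, 0).
μ=-3: eigenvector (0, -2, 1).
P = [[1, 0, 0], [1, 1, -2], [0, 0, 1]], D = diag(5, 0, -3), P⁻¹ = [[1, 0, 0], [-1, 1, 2], [0, 0, 1]].
L³ = P·diag(125, 0, -27)·P⁻¹ = [[125, 0, 0], [125, 0, 54], [0, 0, -27]].
The requested entry is -27.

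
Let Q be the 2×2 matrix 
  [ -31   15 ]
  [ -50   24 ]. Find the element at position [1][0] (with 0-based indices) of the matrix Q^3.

-2150

Characteristic polynomial: t^2 + 7t + 6 = (t + 1)(t + 6), so the eigenvalues are -6, -1.
t=-1: eigenvector (1, 2).
t=-6: eigenvector (-3, -5).
P = [[1, -3], [2, -5]], D = diag(-1, -6), P⁻¹ = [[-5, 3], [-2, 1]].
Q³ = P·diag(-1, -216)·P⁻¹ = [[-1291, 645], [-2150, 1074]].
The requested entry is -2150.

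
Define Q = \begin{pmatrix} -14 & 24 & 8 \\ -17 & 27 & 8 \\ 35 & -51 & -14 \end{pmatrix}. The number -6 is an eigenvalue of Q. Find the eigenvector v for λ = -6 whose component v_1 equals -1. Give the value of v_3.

Q + 6I = [[-8, 24, 8], [-17, 33, 8], [35, -51, -8]].
Solving (Q + 6I)v = 0 gives the eigenspace spanned by (-1, -1, 2).
With v_1 = -1, v = (-1, -1, 2), so v_3 = 2.

2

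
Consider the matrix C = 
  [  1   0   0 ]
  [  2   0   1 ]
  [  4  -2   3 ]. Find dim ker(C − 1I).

2

C − 1I = [[0, 0, 0], [2, -1, 1], [4, -2, 2]].
This matrix has rank 1, so its null space has dimension 3 − 1 = 2.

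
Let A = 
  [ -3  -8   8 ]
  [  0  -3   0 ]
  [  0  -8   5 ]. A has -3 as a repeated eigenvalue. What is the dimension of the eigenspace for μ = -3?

A + 3I = [[0, -8, 8], [0, 0, 0], [0, -8, 8]].
This matrix has rank 1, so its null space has dimension 3 − 1 = 2.

2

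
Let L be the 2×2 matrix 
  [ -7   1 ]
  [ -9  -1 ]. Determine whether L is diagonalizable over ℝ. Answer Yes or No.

Characteristic polynomial: p(λ) = λ^2 + 8λ + 16 = (λ + 4)^2.
λ = -4 has algebraic multiplicity 2; rank(L + 4I) = 1, so geometric multiplicity = 1.
Geometric multiplicity < algebraic multiplicity, so L is not diagonalizable.

No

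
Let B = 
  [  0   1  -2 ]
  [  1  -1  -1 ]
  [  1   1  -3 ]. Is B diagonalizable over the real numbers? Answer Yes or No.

No

Characteristic polynomial: p(μ) = μ^3 + 4μ^2 + 5μ + 2 = (μ + 1)^2(μ + 2).
μ = -1 has algebraic multiplicity 2; rank(B + 1I) = 2, so geometric multiplicity = 1.
Geometric multiplicity < algebraic multiplicity, so B is not diagonalizable.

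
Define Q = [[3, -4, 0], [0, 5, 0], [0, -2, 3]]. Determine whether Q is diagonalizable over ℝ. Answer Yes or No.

Yes

Characteristic polynomial: p(λ) = λ^3 - 11λ^2 + 39λ - 45 = (λ - 5)(λ - 3)^2.
λ = 3 has algebraic multiplicity 2; rank(Q − 3I) = 1, so geometric multiplicity = 2.
Every eigenvalue has geometric = algebraic multiplicity, so Q is diagonalizable.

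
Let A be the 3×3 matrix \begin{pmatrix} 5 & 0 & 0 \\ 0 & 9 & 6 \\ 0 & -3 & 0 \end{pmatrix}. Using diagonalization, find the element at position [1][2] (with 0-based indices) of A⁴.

2430

Characteristic polynomial: s^3 - 14s^2 + 63s - 90 = (s - 6)(s - 5)(s - 3), so the eigenvalues are 3, 5, 6.
s=5: eigenvector (1, 0, 0).
s=3: eigenvector (0, 1, -1).
s=6: eigenvector (0, 2, -1).
P = [[1, 0, 0], [0, 1, 2], [0, -1, -1]], D = diag(5, 3, 6), P⁻¹ = [[1, 0, 0], [0, -1, -2], [0, 1, 1]].
A⁴ = P·diag(625, 81, 1296)·P⁻¹ = [[625, 0, 0], [0, 2511, 2430], [0, -1215, -1134]].
The requested entry is 2430.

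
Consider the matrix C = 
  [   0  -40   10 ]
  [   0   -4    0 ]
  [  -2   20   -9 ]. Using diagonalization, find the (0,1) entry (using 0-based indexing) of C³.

-2440

Characteristic polynomial: μ^3 + 13μ^2 + 56μ + 80 = (μ + 4)^2(μ + 5), so the eigenvalues are -5, -4, -4.
μ=-4: eigenvector (5, 0, -2).
μ=-5: eigenvector (-2, 0, 1).
μ=-4: eigenvector (0, 1, 4).
P = [[5, -2, 0], [0, 0, 1], [-2, 1, 4]], D = diag(-4, -5, -4), P⁻¹ = [[1, -8, 2], [2, -20, 5], [0, 1, 0]].
C³ = P·diag(-64, -125, -64)·P⁻¹ = [[180, -2440, 610], [0, -64, 0], [-122, 1220, -369]].
The requested entry is -2440.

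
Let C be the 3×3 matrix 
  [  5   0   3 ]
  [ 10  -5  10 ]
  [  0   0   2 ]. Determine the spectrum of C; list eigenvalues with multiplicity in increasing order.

-5, 2, 5

Characteristic polynomial: p(r) = r^3 - 2r^2 - 25r + 50 = (r - 5)(r - 2)(r + 5).
Roots (with multiplicity): -5, 2, 5.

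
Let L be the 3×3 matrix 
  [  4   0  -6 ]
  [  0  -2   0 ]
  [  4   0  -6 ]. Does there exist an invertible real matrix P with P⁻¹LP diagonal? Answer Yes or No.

Characteristic polynomial: p(t) = t^3 + 4t^2 + 4t = t(t + 2)^2.
t = -2 has algebraic multiplicity 2; rank(L + 2I) = 1, so geometric multiplicity = 2.
Every eigenvalue has geometric = algebraic multiplicity, so L is diagonalizable.

Yes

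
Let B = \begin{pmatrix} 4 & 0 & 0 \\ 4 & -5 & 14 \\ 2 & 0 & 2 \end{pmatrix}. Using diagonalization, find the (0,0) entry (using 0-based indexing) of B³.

64

Characteristic polynomial: λ^3 - λ^2 - 22λ + 40 = (λ - 4)(λ - 2)(λ + 5), so the eigenvalues are -5, 2, 4.
λ=4: eigenvector (1, 2, 1).
λ=-5: eigenvector (0, 1, 0).
λ=2: eigenvector (0, 2, 1).
P = [[1, 0, 0], [2, 1, 2], [1, 0, 1]], D = diag(4, -5, 2), P⁻¹ = [[1, 0, 0], [0, 1, -2], [-1, 0, 1]].
B³ = P·diag(64, -125, 8)·P⁻¹ = [[64, 0, 0], [112, -125, 266], [56, 0, 8]].
The requested entry is 64.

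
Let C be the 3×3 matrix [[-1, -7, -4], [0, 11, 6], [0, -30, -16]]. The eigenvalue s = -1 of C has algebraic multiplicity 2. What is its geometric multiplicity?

1

C + 1I = [[0, -7, -4], [0, 12, 6], [0, -30, -15]].
This matrix has rank 2, so its null space has dimension 3 − 2 = 1.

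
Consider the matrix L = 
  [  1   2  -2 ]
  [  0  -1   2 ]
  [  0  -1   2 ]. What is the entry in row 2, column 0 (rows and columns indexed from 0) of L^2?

Characteristic polynomial: r^3 - 2r^2 + r = r(r - 1)^2, so the eigenvalues are 0, 1, 1.
r=1: eigenvector (1, 0, 0).
r=1: eigenvector (2, -1, -1).
r=0: eigenvector (-2, 2, 1).
P = [[1, 2, -2], [0, -1, 2], [0, -1, 1]], D = diag(1, 1, 0), P⁻¹ = [[1, 0, 2], [0, 1, -2], [0, 1, -1]].
L² = P·diag(1, 1, 0)·P⁻¹ = [[1, 2, -2], [0, -1, 2], [0, -1, 2]].
The requested entry is 0.

0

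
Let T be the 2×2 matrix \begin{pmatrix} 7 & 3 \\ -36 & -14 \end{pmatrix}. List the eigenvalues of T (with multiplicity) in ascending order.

-5, -2

Characteristic polynomial: p(λ) = λ^2 + 7λ + 10 = (λ + 2)(λ + 5).
Roots (with multiplicity): -5, -2.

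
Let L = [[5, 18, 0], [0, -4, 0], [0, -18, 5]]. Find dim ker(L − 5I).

2

L − 5I = [[0, 18, 0], [0, -9, 0], [0, -18, 0]].
This matrix has rank 1, so its null space has dimension 3 − 1 = 2.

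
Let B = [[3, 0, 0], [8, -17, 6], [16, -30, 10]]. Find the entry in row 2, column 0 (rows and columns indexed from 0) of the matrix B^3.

Characteristic polynomial: μ^3 + 4μ^2 - 11μ - 30 = (μ - 3)(μ + 2)(μ + 5), so the eigenvalues are -5, -2, 3.
μ=-5: eigenvector (0, 1, 2).
μ=3: eigenvector (1, 1, 2).
μ=-2: eigenvector (0, 2, 5).
P = [[0, 1, 0], [1, 1, 2], [2, 2, 5]], D = diag(-5, 3, -2), P⁻¹ = [[-1, 5, -2], [1, 0, 0], [0, -2, 1]].
B³ = P·diag(-125, 27, -8)·P⁻¹ = [[27, 0, 0], [152, -593, 234], [304, -1170, 460]].
The requested entry is 304.

304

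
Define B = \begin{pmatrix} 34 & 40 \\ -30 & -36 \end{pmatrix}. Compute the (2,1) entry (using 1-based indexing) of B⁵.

Characteristic polynomial: t^2 + 2t - 24 = (t - 4)(t + 6), so the eigenvalues are -6, 4.
t=4: eigenvector (4, -3).
t=-6: eigenvector (-1, 1).
P = [[4, -1], [-3, 1]], D = diag(4, -6), P⁻¹ = [[1, 1], [3, 4]].
B⁵ = P·diag(1024, -7776)·P⁻¹ = [[27424, 35200], [-26400, -34176]].
The requested entry is -26400.

-26400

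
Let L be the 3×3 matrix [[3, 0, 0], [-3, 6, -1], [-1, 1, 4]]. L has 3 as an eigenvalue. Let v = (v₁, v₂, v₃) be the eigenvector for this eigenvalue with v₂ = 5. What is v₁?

L − 3I = [[0, 0, 0], [-3, 3, -1], [-1, 1, 1]].
Solving (L − 3I)v = 0 gives the eigenspace spanned by (5, 5, 0).
With v₂ = 5, v = (5, 5, 0), so v₁ = 5.

5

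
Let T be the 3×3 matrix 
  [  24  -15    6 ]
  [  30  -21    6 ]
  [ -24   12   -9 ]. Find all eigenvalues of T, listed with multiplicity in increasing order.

Characteristic polynomial: p(s) = s^3 + 6s^2 - 9s - 54 = (s - 3)(s + 3)(s + 6).
Roots (with multiplicity): -6, -3, 3.

-6, -3, 3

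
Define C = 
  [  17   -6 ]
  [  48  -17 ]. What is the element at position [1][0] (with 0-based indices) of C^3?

Characteristic polynomial: μ^2 - 1 = (μ - 1)(μ + 1), so the eigenvalues are -1, 1.
μ=1: eigenvector (-3, -8).
μ=-1: eigenvector (1, 3).
P = [[-3, 1], [-8, 3]], D = diag(1, -1), P⁻¹ = [[-3, 1], [-8, 3]].
C³ = P·diag(1, -1)·P⁻¹ = [[17, -6], [48, -17]].
The requested entry is 48.

48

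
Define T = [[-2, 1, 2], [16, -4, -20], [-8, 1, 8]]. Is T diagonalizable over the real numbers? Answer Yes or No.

Characteristic polynomial: p(μ) = μ^3 - 2μ^2 - 20μ - 24 = (μ - 6)(μ + 2)^2.
μ = -2 has algebraic multiplicity 2; rank(T + 2I) = 2, so geometric multiplicity = 1.
Geometric multiplicity < algebraic multiplicity, so T is not diagonalizable.

No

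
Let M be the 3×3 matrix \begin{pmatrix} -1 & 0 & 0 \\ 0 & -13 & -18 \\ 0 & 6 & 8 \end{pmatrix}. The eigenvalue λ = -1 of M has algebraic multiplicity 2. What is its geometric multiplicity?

M + 1I = [[0, 0, 0], [0, -12, -18], [0, 6, 9]].
This matrix has rank 1, so its null space has dimension 3 − 1 = 2.

2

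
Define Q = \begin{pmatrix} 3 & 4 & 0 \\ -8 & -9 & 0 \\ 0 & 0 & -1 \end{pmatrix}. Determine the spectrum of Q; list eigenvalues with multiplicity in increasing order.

Characteristic polynomial: p(μ) = μ^3 + 7μ^2 + 11μ + 5 = (μ + 1)^2(μ + 5).
Roots (with multiplicity): -5, -1, -1.

-5, -1, -1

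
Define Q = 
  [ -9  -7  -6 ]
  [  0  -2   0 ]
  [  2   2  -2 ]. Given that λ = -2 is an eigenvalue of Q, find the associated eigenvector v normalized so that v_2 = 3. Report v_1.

-3

Q + 2I = [[-7, -7, -6], [0, 0, 0], [2, 2, 0]].
Solving (Q + 2I)v = 0 gives the eigenspace spanned by (-3, 3, 0).
With v_2 = 3, v = (-3, 3, 0), so v_1 = -3.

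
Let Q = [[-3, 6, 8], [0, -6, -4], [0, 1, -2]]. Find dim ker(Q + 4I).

1

Q + 4I = [[1, 6, 8], [0, -2, -4], [0, 1, 2]].
This matrix has rank 2, so its null space has dimension 3 − 2 = 1.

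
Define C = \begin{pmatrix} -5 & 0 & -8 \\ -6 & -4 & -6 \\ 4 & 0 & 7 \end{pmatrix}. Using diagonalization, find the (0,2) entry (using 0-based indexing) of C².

Characteristic polynomial: λ^3 + 2λ^2 - 11λ - 12 = (λ - 3)(λ + 1)(λ + 4), so the eigenvalues are -4, -1, 3.
λ=-4: eigenvector (0, 1, 0).
λ=3: eigenvector (1, 0, -1).
λ=-1: eigenvector (2, -2, -1).
P = [[0, 1, 2], [1, 0, -2], [0, -1, -1]], D = diag(-4, 3, -1), P⁻¹ = [[2, 1, 2], [-1, 0, -2], [1, 0, 1]].
C² = P·diag(16, 9, 1)·P⁻¹ = [[-7, 0, -16], [30, 16, 30], [8, 0, 17]].
The requested entry is -16.

-16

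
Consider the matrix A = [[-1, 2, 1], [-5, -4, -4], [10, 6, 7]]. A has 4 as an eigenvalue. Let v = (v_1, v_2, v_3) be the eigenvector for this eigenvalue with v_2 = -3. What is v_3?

A − 4I = [[-5, 2, 1], [-5, -8, -4], [10, 6, 3]].
Solving (A − 4I)v = 0 gives the eigenspace spanned by (0, -3, 6).
With v_2 = -3, v = (0, -3, 6), so v_3 = 6.

6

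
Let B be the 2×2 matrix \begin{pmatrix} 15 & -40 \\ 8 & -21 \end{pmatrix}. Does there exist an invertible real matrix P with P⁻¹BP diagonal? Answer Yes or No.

Characteristic polynomial: p(s) = s^2 + 6s + 5 = (s + 1)(s + 5).
All 2 eigenvalues are distinct, so B is diagonalizable.

Yes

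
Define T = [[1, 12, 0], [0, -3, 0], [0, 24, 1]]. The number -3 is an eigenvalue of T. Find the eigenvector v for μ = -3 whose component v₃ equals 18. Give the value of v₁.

9

T + 3I = [[4, 12, 0], [0, 0, 0], [0, 24, 4]].
Solving (T + 3I)v = 0 gives the eigenspace spanned by (9, -3, 18).
With v₃ = 18, v = (9, -3, 18), so v₁ = 9.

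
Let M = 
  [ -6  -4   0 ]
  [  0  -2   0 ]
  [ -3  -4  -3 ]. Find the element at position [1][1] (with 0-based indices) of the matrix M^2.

4

Characteristic polynomial: s^3 + 11s^2 + 36s + 36 = (s + 2)(s + 3)(s + 6), so the eigenvalues are -6, -3, -2.
s=-6: eigenvector (1, 0, 1).
s=-2: eigenvector (-1, 1, -1).
s=-3: eigenvector (0, 0, 1).
P = [[1, -1, 0], [0, 1, 0], [1, -1, 1]], D = diag(-6, -2, -3), P⁻¹ = [[1, 1, 0], [0, 1, 0], [-1, 0, 1]].
M² = P·diag(36, 4, 9)·P⁻¹ = [[36, 32, 0], [0, 4, 0], [27, 32, 9]].
The requested entry is 4.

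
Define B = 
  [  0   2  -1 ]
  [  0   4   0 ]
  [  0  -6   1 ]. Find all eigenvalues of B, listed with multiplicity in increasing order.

Characteristic polynomial: p(r) = r^3 - 5r^2 + 4r = r(r - 4)(r - 1).
Roots (with multiplicity): 0, 1, 4.

0, 1, 4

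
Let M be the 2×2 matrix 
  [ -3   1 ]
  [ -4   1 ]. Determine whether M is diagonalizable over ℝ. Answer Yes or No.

No

Characteristic polynomial: p(t) = t^2 + 2t + 1 = (t + 1)^2.
t = -1 has algebraic multiplicity 2; rank(M + 1I) = 1, so geometric multiplicity = 1.
Geometric multiplicity < algebraic multiplicity, so M is not diagonalizable.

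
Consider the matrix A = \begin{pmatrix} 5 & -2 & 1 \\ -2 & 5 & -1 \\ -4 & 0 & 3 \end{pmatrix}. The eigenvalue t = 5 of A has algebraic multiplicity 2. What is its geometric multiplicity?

A − 5I = [[0, -2, 1], [-2, 0, -1], [-4, 0, -2]].
This matrix has rank 2, so its null space has dimension 3 − 2 = 1.

1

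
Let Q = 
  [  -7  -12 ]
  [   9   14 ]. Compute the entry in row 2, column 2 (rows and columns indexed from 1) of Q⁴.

2452

Characteristic polynomial: r^2 - 7r + 10 = (r - 5)(r - 2), so the eigenvalues are 2, 5.
r=2: eigenvector (4, -3).
r=5: eigenvector (1, -1).
P = [[4, 1], [-3, -1]], D = diag(2, 5), P⁻¹ = [[1, 1], [-3, -4]].
Q⁴ = P·diag(16, 625)·P⁻¹ = [[-1811, -2436], [1827, 2452]].
The requested entry is 2452.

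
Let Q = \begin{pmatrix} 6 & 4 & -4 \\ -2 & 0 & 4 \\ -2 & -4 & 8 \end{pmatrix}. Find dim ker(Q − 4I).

2

Q − 4I = [[2, 4, -4], [-2, -4, 4], [-2, -4, 4]].
This matrix has rank 1, so its null space has dimension 3 − 1 = 2.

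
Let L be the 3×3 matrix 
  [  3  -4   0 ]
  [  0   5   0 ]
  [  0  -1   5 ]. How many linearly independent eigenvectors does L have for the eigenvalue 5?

L − 5I = [[-2, -4, 0], [0, 0, 0], [0, -1, 0]].
This matrix has rank 2, so its null space has dimension 3 − 2 = 1.

1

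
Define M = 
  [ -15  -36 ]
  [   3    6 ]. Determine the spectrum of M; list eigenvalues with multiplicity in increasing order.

-6, -3

Characteristic polynomial: p(t) = t^2 + 9t + 18 = (t + 3)(t + 6).
Roots (with multiplicity): -6, -3.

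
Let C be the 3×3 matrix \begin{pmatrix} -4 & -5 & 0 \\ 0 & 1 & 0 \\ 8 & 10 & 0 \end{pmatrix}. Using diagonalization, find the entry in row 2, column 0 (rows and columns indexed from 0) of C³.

Characteristic polynomial: μ^3 + 3μ^2 - 4μ = μ(μ - 1)(μ + 4), so the eigenvalues are -4, 0, 1.
μ=-4: eigenvector (1, 0, -2).
μ=1: eigenvector (-1, 1, 2).
μ=0: eigenvector (0, 0, 1).
P = [[1, -1, 0], [0, 1, 0], [-2, 2, 1]], D = diag(-4, 1, 0), P⁻¹ = [[1, 1, 0], [0, 1, 0], [2, 0, 1]].
C³ = P·diag(-64, 1, 0)·P⁻¹ = [[-64, -65, 0], [0, 1, 0], [128, 130, 0]].
The requested entry is 128.

128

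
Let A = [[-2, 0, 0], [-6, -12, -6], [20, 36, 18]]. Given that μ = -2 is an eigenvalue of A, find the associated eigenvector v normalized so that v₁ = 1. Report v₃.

A + 2I = [[0, 0, 0], [-6, -10, -6], [20, 36, 20]].
Solving (A + 2I)v = 0 gives the eigenspace spanned by (1, 0, -1).
With v₁ = 1, v = (1, 0, -1), so v₃ = -1.

-1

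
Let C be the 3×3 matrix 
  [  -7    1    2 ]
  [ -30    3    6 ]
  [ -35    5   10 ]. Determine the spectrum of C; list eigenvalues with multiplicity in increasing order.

Characteristic polynomial: p(t) = t^3 - 6t^2 + 9t = t(t - 3)^2.
Roots (with multiplicity): 0, 3, 3.

0, 3, 3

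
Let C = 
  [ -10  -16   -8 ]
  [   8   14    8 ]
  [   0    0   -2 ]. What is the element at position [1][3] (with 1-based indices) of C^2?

Characteristic polynomial: s^3 - 2s^2 - 20s - 24 = (s - 6)(s + 2)^2, so the eigenvalues are -2, -2, 6.
s=6: eigenvector (-1, 1, 0).
s=-2: eigenvector (-2, 1, 0).
s=-2: eigenvector (-1, 0, 1).
P = [[-1, -2, -1], [1, 1, 0], [0, 0, 1]], D = diag(6, -2, -2), P⁻¹ = [[1, 2, 1], [-1, -1, -1], [0, 0, 1]].
C² = P·diag(36, 4, 4)·P⁻¹ = [[-28, -64, -32], [32, 68, 32], [0, 0, 4]].
The requested entry is -32.

-32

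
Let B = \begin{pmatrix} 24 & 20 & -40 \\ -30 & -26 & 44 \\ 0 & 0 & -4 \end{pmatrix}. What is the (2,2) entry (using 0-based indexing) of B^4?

256

Characteristic polynomial: t^3 + 6t^2 - 16t - 96 = (t - 4)(t + 4)(t + 6), so the eigenvalues are -6, -4, 4.
t=4: eigenvector (1, -1, 0).
t=-6: eigenvector (-2, 3, 0).
t=-4: eigenvector (0, 2, 1).
P = [[1, -2, 0], [-1, 3, 2], [0, 0, 1]], D = diag(4, -6, -4), P⁻¹ = [[3, 2, -4], [1, 1, -2], [0, 0, 1]].
B⁴ = P·diag(256, 1296, 256)·P⁻¹ = [[-1824, -2080, 4160], [3120, 3376, -6240], [0, 0, 256]].
The requested entry is 256.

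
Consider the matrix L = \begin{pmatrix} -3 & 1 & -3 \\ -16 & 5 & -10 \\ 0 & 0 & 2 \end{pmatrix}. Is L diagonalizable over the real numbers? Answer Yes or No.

No

Characteristic polynomial: p(s) = s^3 - 4s^2 + 5s - 2 = (s - 2)(s - 1)^2.
s = 1 has algebraic multiplicity 2; rank(L − 1I) = 2, so geometric multiplicity = 1.
Geometric multiplicity < algebraic multiplicity, so L is not diagonalizable.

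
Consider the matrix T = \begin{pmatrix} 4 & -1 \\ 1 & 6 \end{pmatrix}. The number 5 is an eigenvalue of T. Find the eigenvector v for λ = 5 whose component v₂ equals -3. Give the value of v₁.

T − 5I = [[-1, -1], [1, 1]].
Solving (T − 5I)v = 0 gives the eigenspace spanned by (3, -3).
With v₂ = -3, v = (3, -3), so v₁ = 3.

3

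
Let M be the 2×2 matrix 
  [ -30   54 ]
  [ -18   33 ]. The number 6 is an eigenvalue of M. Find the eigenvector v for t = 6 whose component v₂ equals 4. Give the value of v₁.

6

M − 6I = [[-36, 54], [-18, 27]].
Solving (M − 6I)v = 0 gives the eigenspace spanned by (6, 4).
With v₂ = 4, v = (6, 4), so v₁ = 6.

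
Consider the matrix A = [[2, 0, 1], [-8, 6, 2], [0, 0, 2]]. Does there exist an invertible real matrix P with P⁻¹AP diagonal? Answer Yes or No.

Characteristic polynomial: p(s) = s^3 - 10s^2 + 28s - 24 = (s - 6)(s - 2)^2.
s = 2 has algebraic multiplicity 2; rank(A − 2I) = 2, so geometric multiplicity = 1.
Geometric multiplicity < algebraic multiplicity, so A is not diagonalizable.

No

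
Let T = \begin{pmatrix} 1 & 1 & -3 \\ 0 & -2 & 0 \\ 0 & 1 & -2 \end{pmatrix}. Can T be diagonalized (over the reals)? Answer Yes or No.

Characteristic polynomial: p(μ) = μ^3 + 3μ^2 - 4 = (μ - 1)(μ + 2)^2.
μ = -2 has algebraic multiplicity 2; rank(T + 2I) = 2, so geometric multiplicity = 1.
Geometric multiplicity < algebraic multiplicity, so T is not diagonalizable.

No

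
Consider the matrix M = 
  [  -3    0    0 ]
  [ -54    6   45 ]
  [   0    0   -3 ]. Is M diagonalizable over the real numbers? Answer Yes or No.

Yes

Characteristic polynomial: p(λ) = λ^3 - 27λ - 54 = (λ - 6)(λ + 3)^2.
λ = -3 has algebraic multiplicity 2; rank(M + 3I) = 1, so geometric multiplicity = 2.
Every eigenvalue has geometric = algebraic multiplicity, so M is diagonalizable.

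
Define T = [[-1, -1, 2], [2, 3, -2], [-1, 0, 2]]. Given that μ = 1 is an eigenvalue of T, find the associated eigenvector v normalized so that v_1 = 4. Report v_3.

T − 1I = [[-2, -1, 2], [2, 2, -2], [-1, 0, 1]].
Solving (T − 1I)v = 0 gives the eigenspace spanned by (4, 0, 4).
With v_1 = 4, v = (4, 0, 4), so v_3 = 4.

4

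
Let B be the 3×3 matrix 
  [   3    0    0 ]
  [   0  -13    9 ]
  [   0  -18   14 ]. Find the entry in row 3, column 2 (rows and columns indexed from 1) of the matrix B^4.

Characteristic polynomial: s^3 - 4s^2 - 17s + 60 = (s - 5)(s - 3)(s + 4), so the eigenvalues are -4, 3, 5.
s=3: eigenvector (1, 0, 0).
s=-4: eigenvector (0, 1, 1).
s=5: eigenvector (0, 1, 2).
P = [[1, 0, 0], [0, 1, 1], [0, 1, 2]], D = diag(3, -4, 5), P⁻¹ = [[1, 0, 0], [0, 2, -1], [0, -1, 1]].
B⁴ = P·diag(81, 256, 625)·P⁻¹ = [[81, 0, 0], [0, -113, 369], [0, -738, 994]].
The requested entry is -738.

-738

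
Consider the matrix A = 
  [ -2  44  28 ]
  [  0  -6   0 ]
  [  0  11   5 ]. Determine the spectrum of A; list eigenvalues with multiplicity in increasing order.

-6, -2, 5

Characteristic polynomial: p(μ) = μ^3 + 3μ^2 - 28μ - 60 = (μ - 5)(μ + 2)(μ + 6).
Roots (with multiplicity): -6, -2, 5.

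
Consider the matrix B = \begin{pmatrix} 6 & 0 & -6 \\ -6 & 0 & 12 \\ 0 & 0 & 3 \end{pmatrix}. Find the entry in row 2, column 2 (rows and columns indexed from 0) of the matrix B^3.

Characteristic polynomial: μ^3 - 9μ^2 + 18μ = μ(μ - 6)(μ - 3), so the eigenvalues are 0, 3, 6.
μ=6: eigenvector (1, -1, 0).
μ=0: eigenvector (0, 1, 0).
μ=3: eigenvector (2, 0, 1).
P = [[1, 0, 2], [-1, 1, 0], [0, 0, 1]], D = diag(6, 0, 3), P⁻¹ = [[1, 0, -2], [1, 1, -2], [0, 0, 1]].
B³ = P·diag(216, 0, 27)·P⁻¹ = [[216, 0, -378], [-216, 0, 432], [0, 0, 27]].
The requested entry is 27.

27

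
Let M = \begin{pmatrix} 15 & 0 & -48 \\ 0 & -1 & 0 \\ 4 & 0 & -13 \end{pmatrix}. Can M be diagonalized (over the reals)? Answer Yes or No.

Yes

Characteristic polynomial: p(r) = r^3 - r^2 - 5r - 3 = (r - 3)(r + 1)^2.
r = -1 has algebraic multiplicity 2; rank(M + 1I) = 1, so geometric multiplicity = 2.
Every eigenvalue has geometric = algebraic multiplicity, so M is diagonalizable.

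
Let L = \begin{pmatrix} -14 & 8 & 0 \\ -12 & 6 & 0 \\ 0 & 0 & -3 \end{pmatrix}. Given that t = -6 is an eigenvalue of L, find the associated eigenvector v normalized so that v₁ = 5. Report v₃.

L + 6I = [[-8, 8, 0], [-12, 12, 0], [0, 0, 3]].
Solving (L + 6I)v = 0 gives the eigenspace spanned by (5, 5, 0).
With v₁ = 5, v = (5, 5, 0), so v₃ = 0.

0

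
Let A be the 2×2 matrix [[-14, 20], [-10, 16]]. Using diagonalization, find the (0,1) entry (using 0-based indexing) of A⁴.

2080

Characteristic polynomial: s^2 - 2s - 24 = (s - 6)(s + 4), so the eigenvalues are -4, 6.
s=-4: eigenvector (-2, -1).
s=6: eigenvector (1, 1).
P = [[-2, 1], [-1, 1]], D = diag(-4, 6), P⁻¹ = [[-1, 1], [-1, 2]].
A⁴ = P·diag(256, 1296)·P⁻¹ = [[-784, 2080], [-1040, 2336]].
The requested entry is 2080.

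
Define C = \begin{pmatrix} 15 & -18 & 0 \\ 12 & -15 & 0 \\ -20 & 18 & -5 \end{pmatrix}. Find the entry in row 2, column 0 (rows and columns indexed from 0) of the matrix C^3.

-260

Characteristic polynomial: μ^3 + 5μ^2 - 9μ - 45 = (μ - 3)(μ + 3)(μ + 5), so the eigenvalues are -5, -3, 3.
μ=3: eigenvector (3, 2, -3).
μ=-5: eigenvector (0, 0, 1).
μ=-3: eigenvector (1, 1, -1).
P = [[3, 0, 1], [2, 0, 1], [-3, 1, -1]], D = diag(3, -5, -3), P⁻¹ = [[1, -1, 0], [1, 0, 1], [-2, 3, 0]].
C³ = P·diag(27, -125, -27)·P⁻¹ = [[135, -162, 0], [108, -135, 0], [-260, 162, -125]].
The requested entry is -260.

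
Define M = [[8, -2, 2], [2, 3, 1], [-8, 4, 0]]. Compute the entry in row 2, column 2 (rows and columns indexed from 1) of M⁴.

81

Characteristic polynomial: μ^3 - 11μ^2 + 40μ - 48 = (μ - 4)^2(μ - 3), so the eigenvalues are 3, 4, 4.
μ=4: eigenvector (2, 1, -3).
μ=3: eigenvector (2, 1, -4).
μ=4: eigenvector (-3, -2, 4).
P = [[2, 2, -3], [1, 1, -2], [-3, -4, 4]], D = diag(4, 3, 4), P⁻¹ = [[4, -4, 1], [-2, 1, -1], [1, -2, 0]].
M⁴ = P·diag(256, 81, 256)·P⁻¹ = [[956, -350, 350], [350, 81, 175], [-1400, 700, -444]].
The requested entry is 81.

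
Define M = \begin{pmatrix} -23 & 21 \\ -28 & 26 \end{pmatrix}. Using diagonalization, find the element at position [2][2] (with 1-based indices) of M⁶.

Characteristic polynomial: r^2 - 3r - 10 = (r - 5)(r + 2), so the eigenvalues are -2, 5.
r=-2: eigenvector (1, 1).
r=5: eigenvector (3, 4).
P = [[1, 3], [1, 4]], D = diag(-2, 5), P⁻¹ = [[4, -3], [-1, 1]].
M⁶ = P·diag(64, 15625)·P⁻¹ = [[-46619, 46683], [-62244, 62308]].
The requested entry is 62308.

62308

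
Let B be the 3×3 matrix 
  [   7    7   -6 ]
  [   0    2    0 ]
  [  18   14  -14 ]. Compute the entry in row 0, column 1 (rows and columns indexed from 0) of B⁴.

-609

Characteristic polynomial: t^3 + 5t^2 - 4t - 20 = (t - 2)(t + 2)(t + 5), so the eigenvalues are -5, -2, 2.
t=-5: eigenvector (1, 0, 2).
t=2: eigenvector (1, 1, 2).
t=-2: eigenvector (-2, 0, -3).
P = [[1, 1, -2], [0, 1, 0], [2, 2, -3]], D = diag(-5, 2, -2), P⁻¹ = [[-3, -1, 2], [0, 1, 0], [-2, 0, 1]].
B⁴ = P·diag(625, 16, 16)·P⁻¹ = [[-1811, -609, 1218], [0, 16, 0], [-3654, -1218, 2452]].
The requested entry is -609.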